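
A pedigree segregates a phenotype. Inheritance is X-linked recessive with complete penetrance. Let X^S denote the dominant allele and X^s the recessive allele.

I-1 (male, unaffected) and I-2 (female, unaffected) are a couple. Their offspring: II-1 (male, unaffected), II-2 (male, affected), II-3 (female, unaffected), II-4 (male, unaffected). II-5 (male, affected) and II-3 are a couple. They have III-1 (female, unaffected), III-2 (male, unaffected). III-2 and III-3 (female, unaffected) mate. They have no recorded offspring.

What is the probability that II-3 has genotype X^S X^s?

1/5

I-1 is unaffected, so I-1 is X^S Y.
I-2 is unaffected so carries S and passed s to II-2 (X^s Y), so I-2 is X^S X^s.
Their cross gives offspring ratios 1/2 X^S X^S : 1/2 X^S X^s. Conditioning on II-3 being unaffected, P(X^S X^s) = 1/2 / 1 = 1/2 before taking II-3's own offspring into account.
II-5 is affected, so II-5 is X^s Y.
Now use II-3's offspring. Probability of each recorded status — unaffected daughter III-1: 1/2 if II-3 is X^S X^s, 1 if X^S X^S; unaffected son III-2: 1/2 if II-3 is X^S X^s, 1 if X^S X^S.
Bayes: P(X^S X^s) = 1/2·1/4 / (1/2·1/4 + 1/2·1) = 1/5.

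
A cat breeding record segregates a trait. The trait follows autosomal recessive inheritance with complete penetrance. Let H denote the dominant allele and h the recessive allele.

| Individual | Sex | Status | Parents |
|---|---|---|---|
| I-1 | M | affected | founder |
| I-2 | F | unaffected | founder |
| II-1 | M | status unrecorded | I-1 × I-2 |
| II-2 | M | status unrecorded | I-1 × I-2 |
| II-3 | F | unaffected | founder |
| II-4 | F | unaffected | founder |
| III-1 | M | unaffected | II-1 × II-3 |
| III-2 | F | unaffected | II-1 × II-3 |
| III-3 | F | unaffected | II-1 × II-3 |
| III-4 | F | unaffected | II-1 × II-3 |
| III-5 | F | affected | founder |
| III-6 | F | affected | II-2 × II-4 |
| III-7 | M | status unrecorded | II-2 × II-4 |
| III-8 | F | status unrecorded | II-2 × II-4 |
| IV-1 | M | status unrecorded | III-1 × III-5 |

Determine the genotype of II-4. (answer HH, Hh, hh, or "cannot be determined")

From phenotype alone, II-4 is HH or Hh.
II-4 is unaffected so carries H and passed h to III-6 (hh), so II-4 is Hh.

Hh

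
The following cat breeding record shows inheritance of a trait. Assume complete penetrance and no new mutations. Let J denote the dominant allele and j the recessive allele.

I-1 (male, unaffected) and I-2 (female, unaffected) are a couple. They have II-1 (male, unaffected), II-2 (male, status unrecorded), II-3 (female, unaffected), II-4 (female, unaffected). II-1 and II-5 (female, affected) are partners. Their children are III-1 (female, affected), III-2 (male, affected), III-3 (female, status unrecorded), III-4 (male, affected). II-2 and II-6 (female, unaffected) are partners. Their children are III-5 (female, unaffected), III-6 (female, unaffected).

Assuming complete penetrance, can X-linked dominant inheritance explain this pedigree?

A consistent assignment under X-linked dominant exists: I-1 X^j Y, I-2 X^j X^j, II-1 X^j Y, II-2 X^j Y, II-3 X^j X^j, II-4 X^j X^j, II-5 X^J X^J, II-6 X^j X^j, III-1 X^J X^j, III-2 X^J Y, III-3 X^J X^j, III-4 X^J Y, III-5 X^j X^j, III-6 X^j X^j.
In this assignment every recorded phenotype matches its genotype and every non-founder's genotype is obtainable from its parents' genotypes, so the pedigree is consistent.

Yes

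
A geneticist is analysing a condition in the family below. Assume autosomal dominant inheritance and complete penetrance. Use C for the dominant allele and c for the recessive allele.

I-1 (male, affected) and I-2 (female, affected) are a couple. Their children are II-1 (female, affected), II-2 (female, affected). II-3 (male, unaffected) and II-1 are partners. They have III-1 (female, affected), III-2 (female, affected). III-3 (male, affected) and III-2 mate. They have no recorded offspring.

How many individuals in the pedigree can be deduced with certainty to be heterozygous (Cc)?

Obligate heterozygotes: III-1 is affected so carries C and received c from II-3 (cc), so III-1 is Cc; III-2 is affected so carries C and received c from II-3 (cc), so III-2 is Cc.
Every other individual is either homozygous by phenotype or has at least one consistent homozygous assignment, so the count is 2.

2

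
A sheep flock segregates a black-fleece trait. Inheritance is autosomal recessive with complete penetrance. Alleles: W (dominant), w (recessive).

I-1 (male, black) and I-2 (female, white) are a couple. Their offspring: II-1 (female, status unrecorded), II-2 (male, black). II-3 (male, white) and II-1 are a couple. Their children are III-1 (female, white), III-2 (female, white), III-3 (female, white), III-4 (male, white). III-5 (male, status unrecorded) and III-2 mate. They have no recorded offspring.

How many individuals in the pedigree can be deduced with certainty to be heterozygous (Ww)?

Obligate heterozygotes: I-2 is white so carries W and passed w to II-2 (ww), so I-2 is Ww.
Every other individual is either homozygous by phenotype or has at least one consistent homozygous assignment, so the count is 1.

1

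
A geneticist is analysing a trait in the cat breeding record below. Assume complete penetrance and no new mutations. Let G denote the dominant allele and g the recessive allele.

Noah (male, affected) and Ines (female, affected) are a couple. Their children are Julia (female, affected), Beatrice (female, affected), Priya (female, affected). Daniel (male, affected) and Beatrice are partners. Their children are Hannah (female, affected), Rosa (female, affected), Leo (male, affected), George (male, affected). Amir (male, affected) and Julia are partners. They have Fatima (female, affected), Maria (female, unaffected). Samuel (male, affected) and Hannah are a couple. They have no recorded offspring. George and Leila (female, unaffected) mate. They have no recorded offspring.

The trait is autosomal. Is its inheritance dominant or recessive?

dominant

Amir and Julia are both affected yet have an unaffected child Maria. Under a recessive model two affected parents are homozygous and every child would be affected, so the trait cannot be recessive.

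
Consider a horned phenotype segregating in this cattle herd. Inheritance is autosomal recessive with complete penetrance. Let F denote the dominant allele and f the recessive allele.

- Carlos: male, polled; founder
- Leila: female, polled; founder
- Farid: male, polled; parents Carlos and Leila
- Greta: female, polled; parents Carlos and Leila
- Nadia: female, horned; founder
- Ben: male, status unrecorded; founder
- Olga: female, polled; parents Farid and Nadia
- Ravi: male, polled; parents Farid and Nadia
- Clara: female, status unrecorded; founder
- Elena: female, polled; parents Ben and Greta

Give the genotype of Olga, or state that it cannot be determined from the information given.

Ff

From phenotype alone, Olga is FF or Ff.
Olga is polled so carries F and received f from Nadia (ff), so Olga is Ff.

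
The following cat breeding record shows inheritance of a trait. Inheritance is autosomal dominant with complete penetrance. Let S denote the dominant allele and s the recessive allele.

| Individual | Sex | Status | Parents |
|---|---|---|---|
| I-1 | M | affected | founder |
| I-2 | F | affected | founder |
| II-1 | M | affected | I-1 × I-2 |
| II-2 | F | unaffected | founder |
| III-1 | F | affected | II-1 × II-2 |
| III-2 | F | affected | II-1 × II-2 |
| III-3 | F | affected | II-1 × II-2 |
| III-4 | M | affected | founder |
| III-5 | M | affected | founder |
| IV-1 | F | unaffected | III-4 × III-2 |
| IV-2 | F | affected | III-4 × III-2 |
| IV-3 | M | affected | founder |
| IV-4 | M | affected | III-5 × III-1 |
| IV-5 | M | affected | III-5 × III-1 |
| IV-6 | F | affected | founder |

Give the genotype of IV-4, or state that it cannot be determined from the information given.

cannot be determined

IV-4's phenotype allows SS or Ss, and no parent or child forces a single allele at both positions; consistent genotype assignments exist with IV-4 as SS or Ss.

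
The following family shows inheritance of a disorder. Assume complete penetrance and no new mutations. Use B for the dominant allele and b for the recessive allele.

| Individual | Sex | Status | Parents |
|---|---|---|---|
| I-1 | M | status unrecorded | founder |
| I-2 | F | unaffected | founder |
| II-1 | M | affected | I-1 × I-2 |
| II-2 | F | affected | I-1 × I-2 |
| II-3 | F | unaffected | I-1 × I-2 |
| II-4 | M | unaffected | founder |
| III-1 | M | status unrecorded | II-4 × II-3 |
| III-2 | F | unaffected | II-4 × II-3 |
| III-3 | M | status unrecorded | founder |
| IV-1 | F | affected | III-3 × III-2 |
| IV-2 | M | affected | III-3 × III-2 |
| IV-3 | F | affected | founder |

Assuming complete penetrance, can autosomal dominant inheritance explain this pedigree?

A consistent assignment under autosomal dominant exists: I-1 Bb, I-2 bb, II-1 Bb, II-2 Bb, II-3 bb, II-4 bb, III-1 bb, III-2 bb, III-3 BB, IV-1 Bb, IV-2 Bb, IV-3 BB.
In this assignment every recorded phenotype matches its genotype and every non-founder's genotype is obtainable from its parents' genotypes, so the pedigree is consistent.

Yes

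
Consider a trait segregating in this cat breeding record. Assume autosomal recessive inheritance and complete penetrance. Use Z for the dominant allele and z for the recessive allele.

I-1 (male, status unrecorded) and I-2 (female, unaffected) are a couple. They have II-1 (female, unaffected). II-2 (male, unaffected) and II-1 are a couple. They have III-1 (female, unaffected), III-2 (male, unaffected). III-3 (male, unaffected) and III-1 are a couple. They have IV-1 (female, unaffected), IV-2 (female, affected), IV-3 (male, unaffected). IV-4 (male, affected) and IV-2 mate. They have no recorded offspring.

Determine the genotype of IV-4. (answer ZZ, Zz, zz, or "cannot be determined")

IV-4 is affected, so IV-4 is zz.

zz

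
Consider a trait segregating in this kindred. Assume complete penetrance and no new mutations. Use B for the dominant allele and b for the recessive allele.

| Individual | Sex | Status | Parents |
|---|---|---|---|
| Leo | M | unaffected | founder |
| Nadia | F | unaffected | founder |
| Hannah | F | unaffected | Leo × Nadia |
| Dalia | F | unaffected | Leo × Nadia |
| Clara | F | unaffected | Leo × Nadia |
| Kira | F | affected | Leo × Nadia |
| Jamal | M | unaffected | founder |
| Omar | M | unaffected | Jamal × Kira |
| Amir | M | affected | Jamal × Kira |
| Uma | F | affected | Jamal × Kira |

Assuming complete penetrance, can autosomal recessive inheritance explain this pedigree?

A consistent assignment under autosomal recessive exists: Leo Bb, Nadia Bb, Hannah BB, Dalia BB, Clara BB, Kira bb, Jamal Bb, Omar Bb, Amir bb, Uma bb.
In this assignment every recorded phenotype matches its genotype and every non-founder's genotype is obtainable from its parents' genotypes, so the pedigree is consistent.

Yes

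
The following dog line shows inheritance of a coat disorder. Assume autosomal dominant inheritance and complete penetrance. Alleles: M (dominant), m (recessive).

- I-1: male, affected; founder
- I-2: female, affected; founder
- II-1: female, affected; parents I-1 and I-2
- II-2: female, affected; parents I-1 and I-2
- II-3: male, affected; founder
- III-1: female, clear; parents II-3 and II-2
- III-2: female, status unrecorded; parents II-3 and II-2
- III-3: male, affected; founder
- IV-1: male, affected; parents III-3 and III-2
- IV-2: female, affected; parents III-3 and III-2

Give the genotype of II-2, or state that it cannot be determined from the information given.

Mm

From phenotype alone, II-2 is MM or Mm.
II-2 is affected so carries M and passed m to III-1 (mm), so II-2 is Mm.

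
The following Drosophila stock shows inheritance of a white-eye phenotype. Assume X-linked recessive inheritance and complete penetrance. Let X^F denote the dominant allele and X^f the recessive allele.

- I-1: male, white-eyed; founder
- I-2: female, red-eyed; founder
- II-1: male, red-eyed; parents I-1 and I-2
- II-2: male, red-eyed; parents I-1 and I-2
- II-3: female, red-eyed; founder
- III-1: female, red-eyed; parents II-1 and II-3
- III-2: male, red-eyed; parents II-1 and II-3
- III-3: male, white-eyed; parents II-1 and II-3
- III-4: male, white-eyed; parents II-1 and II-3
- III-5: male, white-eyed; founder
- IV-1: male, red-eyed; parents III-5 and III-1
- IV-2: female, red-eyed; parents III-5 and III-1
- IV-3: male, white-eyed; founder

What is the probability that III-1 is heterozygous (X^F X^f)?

II-1 is red-eyed, so II-1 is X^F Y.
II-3 is red-eyed so carries F and passed f to III-3 (X^f Y), so II-3 is X^F X^f.
Their cross gives offspring ratios 1/2 X^F X^F : 1/2 X^F X^f. Conditioning on III-1 being red-eyed, P(X^F X^f) = 1/2 / 1 = 1/2 before taking III-1's own offspring into account.
III-5 is white-eyed, so III-5 is X^f Y.
Now use III-1's offspring. Probability of each recorded status — red-eyed son IV-1: 1/2 if III-1 is X^F X^f, 1 if X^F X^F; red-eyed daughter IV-2: 1/2 if III-1 is X^F X^f, 1 if X^F X^F.
Bayes: P(X^F X^f) = 1/2·1/4 / (1/2·1/4 + 1/2·1) = 1/5.

1/5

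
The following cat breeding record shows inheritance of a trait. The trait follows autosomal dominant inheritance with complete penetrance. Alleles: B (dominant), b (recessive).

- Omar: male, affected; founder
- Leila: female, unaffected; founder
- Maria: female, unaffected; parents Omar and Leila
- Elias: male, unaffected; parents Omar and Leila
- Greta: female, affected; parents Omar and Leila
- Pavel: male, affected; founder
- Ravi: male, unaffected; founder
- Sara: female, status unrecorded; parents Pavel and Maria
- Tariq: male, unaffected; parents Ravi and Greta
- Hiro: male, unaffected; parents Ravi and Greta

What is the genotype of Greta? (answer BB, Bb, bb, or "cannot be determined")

From phenotype alone, Greta is BB or Bb.
Greta is affected so carries B and received b from Leila (bb), so Greta is Bb.

Bb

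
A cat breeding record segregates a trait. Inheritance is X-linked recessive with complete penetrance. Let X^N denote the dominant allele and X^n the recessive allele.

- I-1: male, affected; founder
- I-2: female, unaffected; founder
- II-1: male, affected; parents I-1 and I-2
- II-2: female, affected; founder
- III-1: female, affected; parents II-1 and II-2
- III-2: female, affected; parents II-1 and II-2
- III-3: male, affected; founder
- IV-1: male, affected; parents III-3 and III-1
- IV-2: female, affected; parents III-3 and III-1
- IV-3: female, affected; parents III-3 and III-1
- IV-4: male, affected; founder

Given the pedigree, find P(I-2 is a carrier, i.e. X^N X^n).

1

I-2 is unaffected so carries N and passed n to II-1 (X^n Y), so I-2 is X^N X^n, giving P(X^N X^n) = 1.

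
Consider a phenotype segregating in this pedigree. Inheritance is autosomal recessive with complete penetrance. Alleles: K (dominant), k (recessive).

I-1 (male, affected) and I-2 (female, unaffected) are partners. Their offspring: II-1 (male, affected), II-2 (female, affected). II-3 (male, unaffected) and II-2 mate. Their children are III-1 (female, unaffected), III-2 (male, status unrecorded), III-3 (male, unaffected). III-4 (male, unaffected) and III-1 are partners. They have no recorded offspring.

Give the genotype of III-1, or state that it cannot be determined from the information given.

From phenotype alone, III-1 is KK or Kk.
III-1 is unaffected so carries K and received k from II-2 (kk), so III-1 is Kk.

Kk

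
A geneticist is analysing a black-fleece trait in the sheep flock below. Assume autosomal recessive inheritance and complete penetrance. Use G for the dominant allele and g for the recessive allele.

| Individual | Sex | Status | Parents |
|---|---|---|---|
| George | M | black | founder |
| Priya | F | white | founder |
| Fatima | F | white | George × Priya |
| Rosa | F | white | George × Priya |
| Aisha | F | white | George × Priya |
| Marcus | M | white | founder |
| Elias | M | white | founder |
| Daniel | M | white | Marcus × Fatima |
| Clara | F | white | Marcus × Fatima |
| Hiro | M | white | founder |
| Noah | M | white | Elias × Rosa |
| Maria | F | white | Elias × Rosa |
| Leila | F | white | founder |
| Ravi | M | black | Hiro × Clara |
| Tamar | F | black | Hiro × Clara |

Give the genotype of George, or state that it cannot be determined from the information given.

George is black, so George is gg.

gg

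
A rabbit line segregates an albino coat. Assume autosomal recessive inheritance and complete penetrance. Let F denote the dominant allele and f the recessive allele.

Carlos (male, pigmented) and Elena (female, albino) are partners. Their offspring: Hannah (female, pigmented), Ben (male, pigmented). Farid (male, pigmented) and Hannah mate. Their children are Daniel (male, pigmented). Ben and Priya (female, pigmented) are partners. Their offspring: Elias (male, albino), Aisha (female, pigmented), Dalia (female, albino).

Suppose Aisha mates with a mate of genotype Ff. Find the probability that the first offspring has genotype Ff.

1/2

Ben is pigmented so carries F and received f from Elena (ff), so Ben is Ff.
Priya is pigmented so carries F and passed f to Elias (ff), so Priya is Ff.
Aisha is a pigmented offspring of Ben (Ff) × Priya (Ff), whose cross gives 1/4 FF : 1/2 Ff : 1/4 ff; conditioning on being pigmented, Aisha is FF with probability 1/3, Ff with probability 2/3.
Summing over parental genotype combinations, P(offspring has genotype Ff) = 1/3·1/2 + 2/3·1/2 = 1/2.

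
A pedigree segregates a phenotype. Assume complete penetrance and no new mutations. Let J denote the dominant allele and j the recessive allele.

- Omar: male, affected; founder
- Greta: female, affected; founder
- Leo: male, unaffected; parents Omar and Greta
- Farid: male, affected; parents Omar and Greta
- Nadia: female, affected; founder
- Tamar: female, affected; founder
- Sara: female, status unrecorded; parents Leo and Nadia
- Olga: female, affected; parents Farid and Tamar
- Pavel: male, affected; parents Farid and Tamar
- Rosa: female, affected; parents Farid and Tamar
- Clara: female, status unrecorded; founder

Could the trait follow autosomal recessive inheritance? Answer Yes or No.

No

Under autosomal recessive, Leo (unaffected, male) cannot arise from Omar (affected) × Greta (affected).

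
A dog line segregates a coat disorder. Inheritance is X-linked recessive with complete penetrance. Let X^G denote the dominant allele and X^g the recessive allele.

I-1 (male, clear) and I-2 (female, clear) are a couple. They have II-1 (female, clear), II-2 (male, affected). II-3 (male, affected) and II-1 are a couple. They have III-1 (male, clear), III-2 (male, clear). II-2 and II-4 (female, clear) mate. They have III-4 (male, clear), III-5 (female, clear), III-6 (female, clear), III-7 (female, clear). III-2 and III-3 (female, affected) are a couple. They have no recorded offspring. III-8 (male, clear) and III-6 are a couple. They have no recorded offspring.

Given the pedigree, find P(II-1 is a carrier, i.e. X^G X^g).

1/5

I-1 is clear, so I-1 is X^G Y.
I-2 is clear so carries G and passed g to II-2 (X^g Y), so I-2 is X^G X^g.
Their cross gives offspring ratios 1/2 X^G X^G : 1/2 X^G X^g. Conditioning on II-1 being clear, P(X^G X^g) = 1/2 / 1 = 1/2 before taking II-1's own offspring into account.
II-3 is affected, so II-3 is X^g Y.
Now use II-1's offspring. Probability of each recorded status — clear son III-1: 1/2 if II-1 is X^G X^g, 1 if X^G X^G; clear son III-2: 1/2 if II-1 is X^G X^g, 1 if X^G X^G.
Bayes: P(X^G X^g) = 1/2·1/4 / (1/2·1/4 + 1/2·1) = 1/5.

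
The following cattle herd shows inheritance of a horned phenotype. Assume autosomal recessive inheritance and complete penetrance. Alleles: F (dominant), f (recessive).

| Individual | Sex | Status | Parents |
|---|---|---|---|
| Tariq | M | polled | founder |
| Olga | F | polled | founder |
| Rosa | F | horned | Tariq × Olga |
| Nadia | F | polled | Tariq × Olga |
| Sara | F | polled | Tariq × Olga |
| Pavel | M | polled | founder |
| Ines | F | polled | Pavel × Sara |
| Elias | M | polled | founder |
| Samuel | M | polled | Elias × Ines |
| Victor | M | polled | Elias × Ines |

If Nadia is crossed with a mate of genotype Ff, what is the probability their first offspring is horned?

Tariq is polled so carries F and passed f to Rosa (ff), so Tariq is Ff.
Olga is polled so carries F and passed f to Rosa (ff), so Olga is Ff.
Nadia is a polled offspring of Tariq (Ff) × Olga (Ff), whose cross gives 1/4 FF : 1/2 Ff : 1/4 ff; conditioning on being polled, Nadia is FF with probability 1/3, Ff with probability 2/3.
Summing over parental genotype combinations, P(offspring is horned) = 2/3·1/4 = 1/6.

1/6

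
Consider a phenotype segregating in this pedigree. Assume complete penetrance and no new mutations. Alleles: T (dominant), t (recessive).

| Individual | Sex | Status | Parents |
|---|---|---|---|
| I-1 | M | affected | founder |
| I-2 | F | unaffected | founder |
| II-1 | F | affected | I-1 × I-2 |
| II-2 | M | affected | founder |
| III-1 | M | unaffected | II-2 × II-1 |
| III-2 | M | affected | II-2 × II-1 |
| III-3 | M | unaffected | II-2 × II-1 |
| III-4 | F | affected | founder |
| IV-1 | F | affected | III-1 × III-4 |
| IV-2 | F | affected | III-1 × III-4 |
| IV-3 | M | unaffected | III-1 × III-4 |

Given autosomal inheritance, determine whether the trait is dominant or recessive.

II-2 and II-1 are both affected yet have an unaffected child III-1. Under a recessive model two affected parents are homozygous and every child would be affected, so the trait cannot be recessive.

dominant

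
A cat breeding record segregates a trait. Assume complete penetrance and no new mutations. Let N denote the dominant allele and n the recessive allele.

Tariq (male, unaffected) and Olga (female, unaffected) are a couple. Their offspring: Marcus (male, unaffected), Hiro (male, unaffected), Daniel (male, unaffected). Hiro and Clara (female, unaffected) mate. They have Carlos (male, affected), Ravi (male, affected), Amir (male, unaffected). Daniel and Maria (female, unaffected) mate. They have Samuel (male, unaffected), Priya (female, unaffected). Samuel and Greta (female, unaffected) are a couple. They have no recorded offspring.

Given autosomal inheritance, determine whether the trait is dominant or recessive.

recessive

Hiro and Clara are both unaffected yet have an affected child Carlos. Under dominance, an affected child requires at least one affected parent, so the trait cannot be dominant.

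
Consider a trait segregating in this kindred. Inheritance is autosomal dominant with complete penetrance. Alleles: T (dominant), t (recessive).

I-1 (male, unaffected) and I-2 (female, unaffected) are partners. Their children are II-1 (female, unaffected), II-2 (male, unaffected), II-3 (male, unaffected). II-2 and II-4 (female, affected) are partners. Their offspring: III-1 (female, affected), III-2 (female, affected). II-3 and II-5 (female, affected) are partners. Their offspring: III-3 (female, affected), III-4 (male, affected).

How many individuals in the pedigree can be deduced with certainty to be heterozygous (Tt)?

4

Obligate heterozygotes: III-1 is affected so carries T and received t from II-2 (tt), so III-1 is Tt; III-2 is affected so carries T and received t from II-2 (tt), so III-2 is Tt; III-3 is affected so carries T and received t from II-3 (tt), so III-3 is Tt; III-4 is affected so carries T and received t from II-3 (tt), so III-4 is Tt.
Every other individual is either homozygous by phenotype or has at least one consistent homozygous assignment, so the count is 4.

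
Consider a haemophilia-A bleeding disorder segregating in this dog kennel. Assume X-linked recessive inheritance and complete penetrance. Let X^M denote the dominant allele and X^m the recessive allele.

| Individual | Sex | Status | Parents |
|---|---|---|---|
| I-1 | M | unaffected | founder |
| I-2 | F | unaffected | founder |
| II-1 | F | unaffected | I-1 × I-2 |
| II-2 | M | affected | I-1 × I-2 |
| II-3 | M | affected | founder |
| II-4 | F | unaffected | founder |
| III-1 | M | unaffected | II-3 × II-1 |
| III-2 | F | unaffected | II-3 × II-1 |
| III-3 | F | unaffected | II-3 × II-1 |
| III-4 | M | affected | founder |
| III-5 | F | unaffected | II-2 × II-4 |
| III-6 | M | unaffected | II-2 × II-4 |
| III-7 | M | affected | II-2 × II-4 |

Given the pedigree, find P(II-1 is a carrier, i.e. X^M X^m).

I-1 is unaffected, so I-1 is X^M Y.
I-2 is unaffected so carries M and passed m to II-2 (X^m Y), so I-2 is X^M X^m.
Their cross gives offspring ratios 1/2 X^M X^M : 1/2 X^M X^m. Conditioning on II-1 being unaffected, P(X^M X^m) = 1/2 / 1 = 1/2 before taking II-1's own offspring into account.
II-3 is affected, so II-3 is X^m Y.
Now use II-1's offspring. Probability of each recorded status — unaffected son III-1: 1/2 if II-1 is X^M X^m, 1 if X^M X^M; unaffected daughter III-2: 1/2 if II-1 is X^M X^m, 1 if X^M X^M; unaffected daughter III-3: 1/2 if II-1 is X^M X^m, 1 if X^M X^M.
Bayes: P(X^M X^m) = 1/2·1/8 / (1/2·1/8 + 1/2·1) = 1/9.

1/9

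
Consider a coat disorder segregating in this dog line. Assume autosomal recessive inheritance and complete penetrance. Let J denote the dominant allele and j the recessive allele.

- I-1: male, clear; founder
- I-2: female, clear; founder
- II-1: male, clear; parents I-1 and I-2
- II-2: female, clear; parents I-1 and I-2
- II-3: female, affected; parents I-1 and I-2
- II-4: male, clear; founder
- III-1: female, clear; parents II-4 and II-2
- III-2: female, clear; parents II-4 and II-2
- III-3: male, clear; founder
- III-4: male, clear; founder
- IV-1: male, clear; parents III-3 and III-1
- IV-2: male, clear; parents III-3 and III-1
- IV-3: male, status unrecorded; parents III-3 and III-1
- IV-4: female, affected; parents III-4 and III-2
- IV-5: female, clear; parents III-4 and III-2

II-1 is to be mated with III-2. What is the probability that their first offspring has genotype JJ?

I-1 is clear so carries J and passed j to II-3 (jj), so I-1 is Jj.
I-2 is clear so carries J and passed j to II-3 (jj), so I-2 is Jj.
II-1 is a clear offspring of I-1 (Jj) × I-2 (Jj), whose cross gives 1/4 JJ : 1/2 Jj : 1/4 jj; conditioning on being clear, II-1 is JJ with probability 1/3, Jj with probability 2/3.
III-2 is clear so carries J and passed j to IV-4 (jj), so III-2 is Jj.
Summing over parental genotype combinations, P(offspring has genotype JJ) = 1/3·1/2 + 2/3·1/4 = 1/3.

1/3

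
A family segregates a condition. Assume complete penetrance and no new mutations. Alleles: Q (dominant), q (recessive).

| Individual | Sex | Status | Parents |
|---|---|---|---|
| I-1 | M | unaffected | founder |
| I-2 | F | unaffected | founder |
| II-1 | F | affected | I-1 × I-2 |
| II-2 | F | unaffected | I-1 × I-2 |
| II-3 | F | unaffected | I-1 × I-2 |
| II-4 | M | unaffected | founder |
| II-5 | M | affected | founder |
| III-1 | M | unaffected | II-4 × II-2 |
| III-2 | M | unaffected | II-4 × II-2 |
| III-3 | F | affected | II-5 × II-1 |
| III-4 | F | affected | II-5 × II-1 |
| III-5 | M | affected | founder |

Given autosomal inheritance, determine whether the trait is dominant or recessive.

recessive

I-1 and I-2 are both unaffected yet have an affected child II-1. Under dominance, an affected child requires at least one affected parent, so the trait cannot be dominant.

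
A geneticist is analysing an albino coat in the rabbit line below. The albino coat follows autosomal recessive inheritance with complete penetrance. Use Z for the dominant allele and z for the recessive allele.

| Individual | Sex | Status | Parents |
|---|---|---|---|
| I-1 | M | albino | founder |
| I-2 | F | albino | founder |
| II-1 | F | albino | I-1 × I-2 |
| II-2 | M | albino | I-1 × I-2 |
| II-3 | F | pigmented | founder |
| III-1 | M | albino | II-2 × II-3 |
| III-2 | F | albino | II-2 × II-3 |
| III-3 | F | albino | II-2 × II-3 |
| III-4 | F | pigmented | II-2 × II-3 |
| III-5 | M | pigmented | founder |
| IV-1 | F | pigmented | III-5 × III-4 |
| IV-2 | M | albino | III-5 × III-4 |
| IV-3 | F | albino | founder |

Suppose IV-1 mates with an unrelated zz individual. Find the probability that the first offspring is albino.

1/3

III-5 is pigmented so carries Z and passed z to IV-2 (zz), so III-5 is Zz.
III-4 is pigmented so carries Z and received z from II-2 (zz), so III-4 is Zz.
IV-1 is a pigmented offspring of III-5 (Zz) × III-4 (Zz), whose cross gives 1/4 ZZ : 1/2 Zz : 1/4 zz; conditioning on being pigmented, IV-1 is ZZ with probability 1/3, Zz with probability 2/3.
Summing over parental genotype combinations, P(offspring is albino) = 2/3·1/2 = 1/3.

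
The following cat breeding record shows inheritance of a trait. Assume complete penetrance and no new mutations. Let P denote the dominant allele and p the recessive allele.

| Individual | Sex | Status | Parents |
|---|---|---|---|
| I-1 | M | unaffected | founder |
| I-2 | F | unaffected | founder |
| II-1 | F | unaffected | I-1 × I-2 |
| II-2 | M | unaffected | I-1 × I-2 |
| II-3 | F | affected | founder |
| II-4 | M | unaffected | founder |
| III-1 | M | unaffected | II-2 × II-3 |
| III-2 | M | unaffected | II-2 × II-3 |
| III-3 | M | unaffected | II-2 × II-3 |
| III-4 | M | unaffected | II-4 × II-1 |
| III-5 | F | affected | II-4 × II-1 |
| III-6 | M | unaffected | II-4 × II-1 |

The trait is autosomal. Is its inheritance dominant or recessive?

recessive

II-4 and II-1 are both unaffected yet have an affected child III-5. Under dominance, an affected child requires at least one affected parent, so the trait cannot be dominant.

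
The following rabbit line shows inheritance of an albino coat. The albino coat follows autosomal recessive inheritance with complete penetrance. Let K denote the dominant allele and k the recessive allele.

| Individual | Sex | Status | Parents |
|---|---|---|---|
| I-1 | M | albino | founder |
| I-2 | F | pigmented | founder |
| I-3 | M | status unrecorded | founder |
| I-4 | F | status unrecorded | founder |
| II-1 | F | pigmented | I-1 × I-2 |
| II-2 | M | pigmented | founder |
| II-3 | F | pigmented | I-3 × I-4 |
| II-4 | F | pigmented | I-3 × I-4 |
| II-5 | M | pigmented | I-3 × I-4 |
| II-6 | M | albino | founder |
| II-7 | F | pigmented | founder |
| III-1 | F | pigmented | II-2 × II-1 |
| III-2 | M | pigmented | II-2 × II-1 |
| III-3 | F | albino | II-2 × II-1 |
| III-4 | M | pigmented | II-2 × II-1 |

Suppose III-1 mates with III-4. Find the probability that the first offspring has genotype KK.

II-2 is pigmented so carries K and passed k to III-3 (kk), so II-2 is Kk.
II-1 is pigmented so carries K and received k from I-1 (kk), so II-1 is Kk.
III-1 is a pigmented offspring of II-2 (Kk) × II-1 (Kk), whose cross gives 1/4 KK : 1/2 Kk : 1/4 kk; conditioning on being pigmented, III-1 is KK with probability 1/3, Kk with probability 2/3.
III-4 is a pigmented offspring of II-2 (Kk) × II-1 (Kk), whose cross gives 1/4 KK : 1/2 Kk : 1/4 kk; conditioning on being pigmented, III-4 is KK with probability 1/3, Kk with probability 2/3.
Summing over parental genotype combinations, P(offspring has genotype KK) = 1/9·1 + 2/9·1/2 + 2/9·1/2 + 4/9·1/4 = 4/9.

4/9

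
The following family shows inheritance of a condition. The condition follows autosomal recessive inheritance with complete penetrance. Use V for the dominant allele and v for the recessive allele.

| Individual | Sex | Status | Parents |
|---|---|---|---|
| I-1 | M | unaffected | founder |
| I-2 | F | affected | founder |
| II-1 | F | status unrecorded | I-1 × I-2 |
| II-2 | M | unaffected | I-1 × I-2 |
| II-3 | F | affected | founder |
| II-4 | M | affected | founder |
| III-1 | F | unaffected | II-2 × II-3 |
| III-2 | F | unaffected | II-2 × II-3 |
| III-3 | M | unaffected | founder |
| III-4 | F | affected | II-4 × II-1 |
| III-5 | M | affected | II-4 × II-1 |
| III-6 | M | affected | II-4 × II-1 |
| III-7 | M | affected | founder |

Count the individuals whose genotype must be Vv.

3

Obligate heterozygotes: II-2 is unaffected so carries V and received v from I-2 (vv), so II-2 is Vv; III-1 is unaffected so carries V and received v from II-3 (vv), so III-1 is Vv; III-2 is unaffected so carries V and received v from II-3 (vv), so III-2 is Vv.
Every other individual is either homozygous by phenotype or has at least one consistent homozygous assignment, so the count is 3.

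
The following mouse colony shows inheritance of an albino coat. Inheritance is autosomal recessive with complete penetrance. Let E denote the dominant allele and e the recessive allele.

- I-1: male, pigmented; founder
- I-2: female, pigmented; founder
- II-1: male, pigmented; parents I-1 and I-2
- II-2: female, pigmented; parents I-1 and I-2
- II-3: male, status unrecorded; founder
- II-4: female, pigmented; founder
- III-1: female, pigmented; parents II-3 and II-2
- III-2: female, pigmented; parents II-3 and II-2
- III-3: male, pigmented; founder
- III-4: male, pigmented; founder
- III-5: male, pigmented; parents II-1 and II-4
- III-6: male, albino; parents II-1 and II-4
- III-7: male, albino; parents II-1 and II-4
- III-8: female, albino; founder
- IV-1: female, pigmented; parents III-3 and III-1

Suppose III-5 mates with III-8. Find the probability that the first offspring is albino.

1/3

II-1 is pigmented so carries E and passed e to III-6 (ee), so II-1 is Ee.
II-4 is pigmented so carries E and passed e to III-6 (ee), so II-4 is Ee.
III-5 is a pigmented offspring of II-1 (Ee) × II-4 (Ee), whose cross gives 1/4 EE : 1/2 Ee : 1/4 ee; conditioning on being pigmented, III-5 is EE with probability 1/3, Ee with probability 2/3.
III-8 is albino, so III-8 is ee.
Summing over parental genotype combinations, P(offspring is albino) = 2/3·1/2 = 1/3.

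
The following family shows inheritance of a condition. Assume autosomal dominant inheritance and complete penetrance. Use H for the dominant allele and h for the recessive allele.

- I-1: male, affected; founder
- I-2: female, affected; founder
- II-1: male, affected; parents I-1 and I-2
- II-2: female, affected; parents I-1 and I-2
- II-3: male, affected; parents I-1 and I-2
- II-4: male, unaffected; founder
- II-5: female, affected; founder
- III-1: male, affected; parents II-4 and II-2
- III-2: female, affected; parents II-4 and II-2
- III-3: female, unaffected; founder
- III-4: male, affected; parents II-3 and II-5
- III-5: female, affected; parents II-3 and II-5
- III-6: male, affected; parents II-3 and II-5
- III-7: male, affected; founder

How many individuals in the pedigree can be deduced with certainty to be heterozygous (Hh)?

2

Obligate heterozygotes: III-1 is affected so carries H and received h from II-4 (hh), so III-1 is Hh; III-2 is affected so carries H and received h from II-4 (hh), so III-2 is Hh.
Every other individual is either homozygous by phenotype or has at least one consistent homozygous assignment, so the count is 2.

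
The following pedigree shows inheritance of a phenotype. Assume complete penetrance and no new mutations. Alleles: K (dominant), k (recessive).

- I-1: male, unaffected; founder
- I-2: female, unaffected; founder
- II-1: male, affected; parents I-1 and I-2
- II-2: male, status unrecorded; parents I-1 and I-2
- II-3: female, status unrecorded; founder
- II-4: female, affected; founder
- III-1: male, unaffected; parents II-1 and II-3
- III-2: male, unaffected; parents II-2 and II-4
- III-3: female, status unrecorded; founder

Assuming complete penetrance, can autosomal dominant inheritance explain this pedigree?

No

Under autosomal dominant, II-1 (affected, male) cannot arise from I-1 (unaffected) × I-2 (unaffected).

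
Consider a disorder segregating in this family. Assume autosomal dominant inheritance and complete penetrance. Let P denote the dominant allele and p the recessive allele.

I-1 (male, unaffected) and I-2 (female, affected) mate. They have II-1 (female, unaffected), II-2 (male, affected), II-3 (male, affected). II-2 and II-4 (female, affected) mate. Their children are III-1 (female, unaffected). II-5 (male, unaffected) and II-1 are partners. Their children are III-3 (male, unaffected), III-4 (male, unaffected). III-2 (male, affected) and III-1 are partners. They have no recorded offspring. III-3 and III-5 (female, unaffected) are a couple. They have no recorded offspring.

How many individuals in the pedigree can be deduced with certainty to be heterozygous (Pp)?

4

Obligate heterozygotes: I-2 is affected so carries P and passed p to II-1 (pp), so I-2 is Pp; II-2 is affected so carries P and received p from I-1 (pp), so II-2 is Pp; II-3 is affected so carries P and received p from I-1 (pp), so II-3 is Pp; II-4 is affected so carries P and passed p to III-1 (pp), so II-4 is Pp.
Every other individual is either homozygous by phenotype or has at least one consistent homozygous assignment, so the count is 4.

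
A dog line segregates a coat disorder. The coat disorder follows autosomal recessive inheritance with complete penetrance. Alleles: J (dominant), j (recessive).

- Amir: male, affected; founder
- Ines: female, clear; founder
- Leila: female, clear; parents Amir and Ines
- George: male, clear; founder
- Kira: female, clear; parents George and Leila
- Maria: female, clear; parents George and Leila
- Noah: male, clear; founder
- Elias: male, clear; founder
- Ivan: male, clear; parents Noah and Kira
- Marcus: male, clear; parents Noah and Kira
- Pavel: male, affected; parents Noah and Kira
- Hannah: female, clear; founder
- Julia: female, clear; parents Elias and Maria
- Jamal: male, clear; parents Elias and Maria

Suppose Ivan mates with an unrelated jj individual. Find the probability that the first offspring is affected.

1/3

Noah is clear so carries J and passed j to Pavel (jj), so Noah is Jj.
Kira is clear so carries J and passed j to Pavel (jj), so Kira is Jj.
Ivan is a clear offspring of Noah (Jj) × Kira (Jj), whose cross gives 1/4 JJ : 1/2 Jj : 1/4 jj; conditioning on being clear, Ivan is JJ with probability 1/3, Jj with probability 2/3.
Summing over parental genotype combinations, P(offspring is affected) = 2/3·1/2 = 1/3.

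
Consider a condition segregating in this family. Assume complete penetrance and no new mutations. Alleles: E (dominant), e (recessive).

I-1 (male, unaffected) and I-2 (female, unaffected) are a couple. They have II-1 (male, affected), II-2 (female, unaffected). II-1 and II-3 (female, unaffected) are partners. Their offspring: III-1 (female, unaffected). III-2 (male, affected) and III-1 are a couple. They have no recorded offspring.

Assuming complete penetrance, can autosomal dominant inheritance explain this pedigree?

No

Under autosomal dominant, II-1 (affected, male) cannot arise from I-1 (unaffected) × I-2 (unaffected).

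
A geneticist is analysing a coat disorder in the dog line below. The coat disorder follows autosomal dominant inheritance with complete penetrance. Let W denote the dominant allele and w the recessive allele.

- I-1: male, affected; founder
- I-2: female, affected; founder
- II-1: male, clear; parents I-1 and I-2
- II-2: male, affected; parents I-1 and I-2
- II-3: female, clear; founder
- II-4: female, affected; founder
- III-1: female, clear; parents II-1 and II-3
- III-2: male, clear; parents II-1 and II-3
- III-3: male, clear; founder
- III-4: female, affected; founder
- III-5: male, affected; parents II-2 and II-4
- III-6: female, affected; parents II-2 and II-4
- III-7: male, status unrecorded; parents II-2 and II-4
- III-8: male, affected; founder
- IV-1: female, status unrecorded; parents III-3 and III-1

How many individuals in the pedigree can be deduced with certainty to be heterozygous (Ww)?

2

Obligate heterozygotes: I-1 is affected so carries W and passed w to II-1 (ww), so I-1 is Ww; I-2 is affected so carries W and passed w to II-1 (ww), so I-2 is Ww.
Every other individual is either homozygous by phenotype or has at least one consistent homozygous assignment, so the count is 2.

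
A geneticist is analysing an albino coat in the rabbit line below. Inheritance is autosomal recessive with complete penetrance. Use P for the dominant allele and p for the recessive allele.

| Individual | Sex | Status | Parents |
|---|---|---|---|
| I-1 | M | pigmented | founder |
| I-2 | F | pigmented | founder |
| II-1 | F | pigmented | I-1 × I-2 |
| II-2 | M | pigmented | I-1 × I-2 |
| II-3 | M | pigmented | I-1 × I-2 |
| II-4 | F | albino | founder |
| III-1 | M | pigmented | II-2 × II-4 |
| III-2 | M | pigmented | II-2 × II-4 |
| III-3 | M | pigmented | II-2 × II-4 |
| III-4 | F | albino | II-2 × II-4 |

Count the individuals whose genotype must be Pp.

Obligate heterozygotes: II-2 is pigmented so carries P and passed p to III-4 (pp), so II-2 is Pp; III-1 is pigmented so carries P and received p from II-4 (pp), so III-1 is Pp; III-2 is pigmented so carries P and received p from II-4 (pp), so III-2 is Pp; III-3 is pigmented so carries P and received p from II-4 (pp), so III-3 is Pp.
Every other individual is either homozygous by phenotype or has at least one consistent homozygous assignment, so the count is 4.

4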